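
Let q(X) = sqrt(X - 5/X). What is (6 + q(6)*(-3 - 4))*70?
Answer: 420 - 245*sqrt(186)/3 ≈ -693.79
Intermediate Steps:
(6 + q(6)*(-3 - 4))*70 = (6 + sqrt(6 - 5/6)*(-3 - 4))*70 = (6 + sqrt(6 - 5*1/6)*(-7))*70 = (6 + sqrt(6 - 5/6)*(-7))*70 = (6 + sqrt(31/6)*(-7))*70 = (6 + (sqrt(186)/6)*(-7))*70 = (6 - 7*sqrt(186)/6)*70 = 420 - 245*sqrt(186)/3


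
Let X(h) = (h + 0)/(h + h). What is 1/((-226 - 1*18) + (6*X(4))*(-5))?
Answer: -1/259 ≈ -0.0038610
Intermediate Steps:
X(h) = ½ (X(h) = h/((2*h)) = h*(1/(2*h)) = ½)
1/((-226 - 1*18) + (6*X(4))*(-5)) = 1/((-226 - 1*18) + (6*(½))*(-5)) = 1/((-226 - 18) + 3*(-5)) = 1/(-244 - 15) = 1/(-259) = -1/259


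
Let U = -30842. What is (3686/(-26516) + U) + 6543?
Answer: -322157985/13258 ≈ -24299.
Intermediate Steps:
(3686/(-26516) + U) + 6543 = (3686/(-26516) - 30842) + 6543 = (3686*(-1/26516) - 30842) + 6543 = (-1843/13258 - 30842) + 6543 = -408905079/13258 + 6543 = -322157985/13258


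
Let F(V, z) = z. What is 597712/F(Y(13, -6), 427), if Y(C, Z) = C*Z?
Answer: 597712/427 ≈ 1399.8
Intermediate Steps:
597712/F(Y(13, -6), 427) = 597712/427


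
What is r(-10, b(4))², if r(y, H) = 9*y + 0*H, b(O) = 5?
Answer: 8100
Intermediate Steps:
r(y, H) = 9*y (r(y, H) = 9*y + 0 = 9*y)
r(-10, b(4))² = (9*(-10))² = (-90)² = 8100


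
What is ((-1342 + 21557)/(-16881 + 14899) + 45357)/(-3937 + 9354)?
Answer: 89877359/10736494 ≈ 8.3712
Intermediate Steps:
((-1342 + 21557)/(-16881 + 14899) + 45357)/(-3937 + 9354) = (20215/(-1982) + 45357)/5417 = (20215*(-1/1982) + 45357)*(1/5417) = (-20215/1982 + 45357)*(1/5417) = (89877359/1982)*(1/5417) = 89877359/10736494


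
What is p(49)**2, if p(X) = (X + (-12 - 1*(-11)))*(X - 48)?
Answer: 2304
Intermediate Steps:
p(X) = (-1 + X)*(-48 + X) (p(X) = (X + (-12 + 11))*(-48 + X) = (X - 1)*(-48 + X) = (-1 + X)*(-48 + X))
p(49)**2 = (48 + 49**2 - 49*49)**2 = (48 + 2401 - 2401)**2 = 48**2 = 2304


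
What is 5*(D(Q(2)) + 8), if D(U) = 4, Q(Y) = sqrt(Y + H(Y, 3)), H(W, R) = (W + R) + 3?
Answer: 60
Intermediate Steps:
H(W, R) = 3 + R + W (H(W, R) = (R + W) + 3 = 3 + R + W)
Q(Y) = sqrt(6 + 2*Y) (Q(Y) = sqrt(Y + (3 + 3 + Y)) = sqrt(Y + (6 + Y)) = sqrt(6 + 2*Y))
5*(D(Q(2)) + 8) = 5*(4 + 8) = 5*12 = 60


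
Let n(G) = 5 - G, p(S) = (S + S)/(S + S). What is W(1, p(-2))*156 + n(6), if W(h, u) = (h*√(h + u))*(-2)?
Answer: -1 - 312*√2 ≈ -442.23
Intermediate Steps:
p(S) = 1 (p(S) = (2*S)/((2*S)) = (2*S)*(1/(2*S)) = 1)
W(h, u) = -2*h*√(h + u)
W(1, p(-2))*156 + n(6) = -2*1*√(1 + 1)*156 + (5 - 1*6) = -2*1*√2*156 + (5 - 6) = -2*√2*156 - 1 = -312*√2 - 1 = -1 - 312*√2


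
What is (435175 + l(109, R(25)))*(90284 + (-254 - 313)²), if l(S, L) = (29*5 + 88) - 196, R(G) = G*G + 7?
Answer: 179208550876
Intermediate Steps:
R(G) = 7 + G² (R(G) = G² + 7 = 7 + G²)
l(S, L) = 37 (l(S, L) = (145 + 88) - 196 = 233 - 196 = 37)
(435175 + l(109, R(25)))*(90284 + (-254 - 313)²) = (435175 + 37)*(90284 + (-254 - 313)²) = 435212*(90284 + (-567)²) = 435212*(90284 + 321489) = 435212*411773 = 179208550876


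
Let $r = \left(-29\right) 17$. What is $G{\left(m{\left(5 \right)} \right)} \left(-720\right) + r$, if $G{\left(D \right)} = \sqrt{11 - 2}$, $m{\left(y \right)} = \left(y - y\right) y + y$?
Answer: $-2653$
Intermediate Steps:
$m{\left(y \right)} = y$ ($m{\left(y \right)} = 0 y + y = 0 + y = y$)
$G{\left(D \right)} = 3$ ($G{\left(D \right)} = \sqrt{9} = 3$)
$r = -493$
$G{\left(m{\left(5 \right)} \right)} \left(-720\right) + r = 3 \left(-720\right) - 493 = -2160 - 493 = -2653$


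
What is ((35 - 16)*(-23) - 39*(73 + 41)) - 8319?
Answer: -13202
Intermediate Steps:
((35 - 16)*(-23) - 39*(73 + 41)) - 8319 = (19*(-23) - 39*114) - 8319 = (-437 - 4446) - 8319 = -4883 - 8319 = -13202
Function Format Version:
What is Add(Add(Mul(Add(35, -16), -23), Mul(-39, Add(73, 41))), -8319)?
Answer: -13202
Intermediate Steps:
Add(Add(Mul(Add(35, -16), -23), Mul(-39, Add(73, 41))), -8319) = Add(Add(Mul(19, -23), Mul(-39, 114)), -8319) = Add(Add(-437, -4446), -8319) = Add(-4883, -8319) = -13202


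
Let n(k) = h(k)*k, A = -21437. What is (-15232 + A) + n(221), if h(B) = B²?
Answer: 10757192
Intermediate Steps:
n(k) = k³ (n(k) = k²*k = k³)
(-15232 + A) + n(221) = (-15232 - 21437) + 221³ = -36669 + 10793861 = 10757192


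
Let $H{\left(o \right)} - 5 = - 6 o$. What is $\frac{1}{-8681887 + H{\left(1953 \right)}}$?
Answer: $- \frac{1}{8693600} \approx -1.1503 \cdot 10^{-7}$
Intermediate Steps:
$H{\left(o \right)} = 5 - 6 o$
$\frac{1}{-8681887 + H{\left(1953 \right)}} = \frac{1}{-8681887 + \left(5 - 11718\right)} = \frac{1}{-8681887 - 11713} = \frac{1}{-8693600} = - \frac{1}{8693600}$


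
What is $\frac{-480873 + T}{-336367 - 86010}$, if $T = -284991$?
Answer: $\frac{765864}{422377} \approx 1.8132$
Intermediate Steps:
$\frac{-480873 + T}{-336367 - 86010} = \frac{-480873 - 284991}{-336367 - 86010} = - \frac{765864}{-422377} = \left(-765864\right) \left(- \frac{1}{422377}\right) = \frac{765864}{422377}$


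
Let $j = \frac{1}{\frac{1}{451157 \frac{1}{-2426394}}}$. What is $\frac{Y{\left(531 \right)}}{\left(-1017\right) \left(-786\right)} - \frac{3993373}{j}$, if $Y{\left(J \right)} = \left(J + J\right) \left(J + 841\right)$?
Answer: $\frac{430300877127952294}{20035431213} \approx 2.1477 \cdot 10^{7}$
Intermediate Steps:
$Y{\left(J \right)} = 2 J \left(841 + J\right)$
$j = - \frac{451157}{2426394}$ ($j = \frac{1}{\frac{1}{451157 \left(- \frac{1}{2426394}\right)}} = \frac{1}{\frac{1}{- \frac{451157}{2426394}}} = \frac{1}{- \frac{2426394}{451157}} = - \frac{451157}{2426394} \approx -0.18594$)
$\frac{Y{\left(531 \right)}}{\left(-1017\right) \left(-786\right)} - \frac{3993373}{j} = \frac{2 \cdot 531 \left(841 + 531\right)}{\left(-1017\right) \left(-786\right)} - \frac{3993373}{- \frac{451157}{2426394}} = \frac{2 \cdot 531 \cdot 1372}{799362} - - \frac{9689496286962}{451157} = 1457064 \cdot \frac{1}{799362} + \frac{9689496286962}{451157} = \frac{80948}{44409} + \frac{9689496286962}{451157} = \frac{430300877127952294}{20035431213}$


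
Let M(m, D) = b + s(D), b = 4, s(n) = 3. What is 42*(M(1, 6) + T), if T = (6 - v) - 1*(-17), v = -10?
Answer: 1680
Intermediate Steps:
T = 33 (T = (6 - 1*(-10)) - 1*(-17) = (6 + 10) + 17 = 16 + 17 = 33)
M(m, D) = 7 (M(m, D) = 4 + 3 = 7)
42*(M(1, 6) + T) = 42*(7 + 33) = 42*40 = 1680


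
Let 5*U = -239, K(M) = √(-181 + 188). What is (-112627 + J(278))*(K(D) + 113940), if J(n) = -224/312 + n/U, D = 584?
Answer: -39873575278620/3107 - 1049857169*√7/9321 ≈ -1.2834e+10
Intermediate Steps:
K(M) = √7
U = -239/5 (U = (⅕)*(-239) = -239/5 ≈ -47.800)
J(n) = -28/39 - 5*n/239 (J(n) = -224/312 + n/(-239/5) = -224*1/312 + n*(-5/239) = -28/39 - 5*n/239)
(-112627 + J(278))*(K(D) + 113940) = (-112627 + (-28/39 - 5/239*278))*(√7 + 113940) = (-112627 + (-28/39 - 1390/239))*(113940 + √7) = (-112627 - 60902/9321)*(113940 + √7) = -1049857169*(113940 + √7)/9321 = -39873575278620/3107 - 1049857169*√7/9321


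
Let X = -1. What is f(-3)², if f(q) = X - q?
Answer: 4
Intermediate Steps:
f(q) = -1 - q
f(-3)² = (-1 - 1*(-3))² = (-1 + 3)² = 2² = 4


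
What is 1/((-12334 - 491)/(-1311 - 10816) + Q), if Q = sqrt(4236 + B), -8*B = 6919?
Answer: -1244230200/3964856650001 + 294128258*sqrt(53938)/3964856650001 ≈ 0.016915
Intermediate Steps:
B = -6919/8 (B = -1/8*6919 = -6919/8 ≈ -864.88)
Q = sqrt(53938)/4 (Q = sqrt(4236 - 6919/8) = sqrt(26969/8) = sqrt(53938)/4 ≈ 58.061)
1/((-12334 - 491)/(-1311 - 10816) + Q) = 1/((-12334 - 491)/(-1311 - 10816) + sqrt(53938)/4) = 1/(-12825/(-12127) + sqrt(53938)/4) = 1/(-12825*(-1/12127) + sqrt(53938)/4) = 1/(12825/12127 + sqrt(53938)/4)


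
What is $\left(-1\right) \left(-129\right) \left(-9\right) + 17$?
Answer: $-1144$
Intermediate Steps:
$\left(-1\right) \left(-129\right) \left(-9\right) + 17 = 129 \left(-9\right) + 17 = -1161 + 17 = -1144$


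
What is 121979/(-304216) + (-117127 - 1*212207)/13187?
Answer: -9254291747/364699672 ≈ -25.375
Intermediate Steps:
121979/(-304216) + (-117127 - 1*212207)/13187 = 121979*(-1/304216) + (-117127 - 212207)*(1/13187) = -11089/27656 - 329334*1/13187 = -11089/27656 - 329334/13187 = -9254291747/364699672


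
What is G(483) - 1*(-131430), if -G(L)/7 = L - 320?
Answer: 130289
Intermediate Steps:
G(L) = 2240 - 7*L (G(L) = -7*(L - 320) = -7*(-320 + L) = 2240 - 7*L)
G(483) - 1*(-131430) = (2240 - 7*483) - 1*(-131430) = (2240 - 3381) + 131430 = -1141 + 131430 = 130289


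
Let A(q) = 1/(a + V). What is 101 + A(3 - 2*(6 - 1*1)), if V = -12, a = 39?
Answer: 2728/27 ≈ 101.04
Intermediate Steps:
A(q) = 1/27 (A(q) = 1/(39 - 12) = 1/27)
101 + A(3 - 2*(6 - 1*1)) = 101 + 1/27 = 2728/27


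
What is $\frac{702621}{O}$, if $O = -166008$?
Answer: $- \frac{234207}{55336} \approx -4.2325$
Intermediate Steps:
$\frac{702621}{O} = \frac{702621}{-166008} = 702621 \left(- \frac{1}{166008}\right) = - \frac{234207}{55336}$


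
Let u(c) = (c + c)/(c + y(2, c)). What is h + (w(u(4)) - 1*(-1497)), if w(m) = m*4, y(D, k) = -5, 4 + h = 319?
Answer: 1780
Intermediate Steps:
h = 315 (h = -4 + 319 = 315)
u(c) = 2*c/(-5 + c) (u(c) = (c + c)/(c - 5) = (2*c)/(-5 + c) = 2*c/(-5 + c))
w(m) = 4*m
h + (w(u(4)) - 1*(-1497)) = 315 + (4*(2*4/(-5 + 4)) - 1*(-1497)) = 315 + (4*(2*4/(-1)) + 1497) = 315 + (4*(2*4*(-1)) + 1497) = 315 + (4*(-8) + 1497) = 315 + (-32 + 1497) = 315 + 1465 = 1780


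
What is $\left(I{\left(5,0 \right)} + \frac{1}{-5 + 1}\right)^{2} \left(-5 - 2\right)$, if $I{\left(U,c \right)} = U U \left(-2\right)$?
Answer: $- \frac{282807}{16} \approx -17675.0$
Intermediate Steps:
$I{\left(U,c \right)} = - 2 U^{2}$ ($I{\left(U,c \right)} = U^{2} \left(-2\right) = - 2 U^{2}$)
$\left(I{\left(5,0 \right)} + \frac{1}{-5 + 1}\right)^{2} \left(-5 - 2\right) = \left(- 2 \cdot 5^{2} + \frac{1}{-5 + 1}\right)^{2} \left(-5 - 2\right) = \left(\left(-2\right) 25 + \frac{1}{-4}\right)^{2} \left(-7\right) = \left(-50 - \frac{1}{4}\right)^{2} \left(-7\right) = \left(- \frac{201}{4}\right)^{2} \left(-7\right) = \frac{40401}{16} \left(-7\right) = - \frac{282807}{16}$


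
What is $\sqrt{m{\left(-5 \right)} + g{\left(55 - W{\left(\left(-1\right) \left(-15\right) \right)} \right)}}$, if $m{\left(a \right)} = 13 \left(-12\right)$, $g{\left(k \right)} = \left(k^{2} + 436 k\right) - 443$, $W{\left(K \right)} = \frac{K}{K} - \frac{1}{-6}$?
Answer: $\frac{\sqrt{927733}}{6} \approx 160.53$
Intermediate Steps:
$W{\left(K \right)} = \frac{7}{6}$ ($W{\left(K \right)} = 1 - - \frac{1}{6} = 1 + \frac{1}{6} = \frac{7}{6}$)
$g{\left(k \right)} = -443 + k^{2} + 436 k$
$m{\left(a \right)} = -156$
$\sqrt{m{\left(-5 \right)} + g{\left(55 - W{\left(\left(-1\right) \left(-15\right) \right)} \right)}} = \sqrt{-156 + \left(-443 + \left(55 - \frac{7}{6}\right)^{2} + 436 \left(55 - \frac{7}{6}\right)\right)} = \sqrt{-156 + \left(-443 + \left(\frac{323}{6}\right)^{2} + 436 \cdot \frac{323}{6}\right)} = \sqrt{-156 + \left(-443 + \frac{104329}{36} + \frac{70414}{3}\right)} = \sqrt{-156 + \frac{933349}{36}} = \sqrt{\frac{927733}{36}} = \frac{\sqrt{927733}}{6}$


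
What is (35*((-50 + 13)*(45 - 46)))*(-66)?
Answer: -85470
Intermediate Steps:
(35*((-50 + 13)*(45 - 46)))*(-66) = (35*(-37*(-1)))*(-66) = (35*37)*(-66) = 1295*(-66) = -85470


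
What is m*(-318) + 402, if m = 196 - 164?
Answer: -9774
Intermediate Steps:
m = 32
m*(-318) + 402 = 32*(-318) + 402 = -10176 + 402 = -9774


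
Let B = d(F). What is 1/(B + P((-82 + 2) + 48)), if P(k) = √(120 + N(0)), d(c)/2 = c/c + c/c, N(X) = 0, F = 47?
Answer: -1/26 + √30/52 ≈ 0.066870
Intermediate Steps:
d(c) = 4 (d(c) = 2*(c/c + c/c) = 2*(1 + 1) = 2*2 = 4)
P(k) = 2*√30 (P(k) = √(120 + 0) = √120 = 2*√30)
B = 4
1/(B + P((-82 + 2) + 48)) = 1/(4 + 2*√30)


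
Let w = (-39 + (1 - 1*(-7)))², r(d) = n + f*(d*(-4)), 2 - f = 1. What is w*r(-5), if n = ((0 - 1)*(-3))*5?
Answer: 33635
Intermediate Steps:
f = 1 (f = 2 - 1*1 = 2 - 1 = 1)
n = 15 (n = -1*(-3)*5 = 3*5 = 15)
r(d) = 15 - 4*d (r(d) = 15 + 1*(d*(-4)) = 15 + 1*(-4*d) = 15 - 4*d)
w = 961 (w = (-39 + (1 + 7))² = (-39 + 8)² = (-31)² = 961)
w*r(-5) = 961*(15 - 4*(-5)) = 961*(15 + 20) = 961*35 = 33635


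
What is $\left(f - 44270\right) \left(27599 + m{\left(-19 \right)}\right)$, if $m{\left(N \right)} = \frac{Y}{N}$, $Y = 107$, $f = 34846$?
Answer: $-260039904$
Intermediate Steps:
$m{\left(N \right)} = \frac{107}{N}$
$\left(f - 44270\right) \left(27599 + m{\left(-19 \right)}\right) = \left(34846 - 44270\right) \left(27599 + \frac{107}{-19}\right) = - 9424 \left(27599 + 107 \left(- \frac{1}{19}\right)\right) = - 9424 \left(27599 - \frac{107}{19}\right) = \left(-9424\right) \frac{524274}{19} = -260039904$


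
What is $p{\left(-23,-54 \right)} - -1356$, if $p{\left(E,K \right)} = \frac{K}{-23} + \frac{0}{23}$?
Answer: $\frac{31242}{23} \approx 1358.3$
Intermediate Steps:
$p{\left(E,K \right)} = - \frac{K}{23}$ ($p{\left(E,K \right)} = K \left(- \frac{1}{23}\right) + 0 \cdot \frac{1}{23} = - \frac{K}{23} + 0 = - \frac{K}{23}$)
$p{\left(-23,-54 \right)} - -1356 = \left(- \frac{1}{23}\right) \left(-54\right) - -1356 = \frac{54}{23} + 1356 = \frac{31242}{23}$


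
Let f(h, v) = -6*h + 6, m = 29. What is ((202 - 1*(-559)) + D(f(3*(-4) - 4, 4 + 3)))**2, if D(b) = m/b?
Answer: 6029677801/10404 ≈ 5.7955e+5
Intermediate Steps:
f(h, v) = 6 - 6*h
D(b) = 29/b
((202 - 1*(-559)) + D(f(3*(-4) - 4, 4 + 3)))**2 = ((202 - 1*(-559)) + 29/(6 - 6*(3*(-4) - 4)))**2 = ((202 + 559) + 29/(6 - 6*(-12 - 4)))**2 = (761 + 29/(6 - 6*(-16)))**2 = (761 + 29/(6 + 96))**2 = (761 + 29/102)**2 = (77651/102)**2 = 6029677801/10404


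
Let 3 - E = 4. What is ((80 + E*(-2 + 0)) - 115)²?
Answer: 1089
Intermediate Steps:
E = -1 (E = 3 - 1*4 = 3 - 4 = -1)
((80 + E*(-2 + 0)) - 115)² = ((80 - (-2 + 0)) - 115)² = ((80 - 1*(-2)) - 115)² = ((80 + 2) - 115)² = (82 - 115)² = (-33)² = 1089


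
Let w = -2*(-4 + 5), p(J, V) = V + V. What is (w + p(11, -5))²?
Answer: 144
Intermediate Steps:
p(J, V) = 2*V
w = -2 (w = -2*1 = -2)
(w + p(11, -5))² = (-2 + 2*(-5))² = (-2 - 10)² = (-12)² = 144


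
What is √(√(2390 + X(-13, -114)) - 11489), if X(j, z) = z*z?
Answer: √(-11489 + 7*√314) ≈ 106.61*I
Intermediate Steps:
X(j, z) = z²
√(√(2390 + X(-13, -114)) - 11489) = √(√(2390 + (-114)²) - 11489) = √(√(2390 + 12996) - 11489) = √(√15386 - 11489) = √(7*√314 - 11489) = √(-11489 + 7*√314)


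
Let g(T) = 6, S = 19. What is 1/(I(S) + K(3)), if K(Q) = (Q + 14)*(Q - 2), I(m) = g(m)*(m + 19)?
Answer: 1/245 ≈ 0.0040816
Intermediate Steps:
I(m) = 114 + 6*m (I(m) = 6*(m + 19) = 6*(19 + m) = 114 + 6*m)
K(Q) = (-2 + Q)*(14 + Q) (K(Q) = (14 + Q)*(-2 + Q) = (-2 + Q)*(14 + Q))
1/(I(S) + K(3)) = 1/((114 + 6*19) + (-28 + 3² + 12*3)) = 1/((114 + 114) + (-28 + 9 + 36)) = 1/(228 + 17) = 1/245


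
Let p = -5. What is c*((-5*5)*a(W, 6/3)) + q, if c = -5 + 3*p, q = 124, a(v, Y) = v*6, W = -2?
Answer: -5876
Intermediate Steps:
a(v, Y) = 6*v
c = -20 (c = -5 + 3*(-5) = -5 - 15 = -20)
c*((-5*5)*a(W, 6/3)) + q = -20*(-5*5)*6*(-2) + 124 = -(-500)*(-12) + 124 = -20*300 + 124 = -6000 + 124 = -5876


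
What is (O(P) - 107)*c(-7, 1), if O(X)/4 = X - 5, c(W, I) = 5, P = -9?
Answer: -815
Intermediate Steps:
O(X) = -20 + 4*X (O(X) = 4*(X - 5) = 4*(-5 + X) = -20 + 4*X)
(O(P) - 107)*c(-7, 1) = ((-20 + 4*(-9)) - 107)*5 = ((-20 - 36) - 107)*5 = (-56 - 107)*5 = -163*5 = -815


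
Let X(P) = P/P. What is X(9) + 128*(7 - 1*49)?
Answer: -5375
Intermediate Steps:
X(P) = 1
X(9) + 128*(7 - 1*49) = 1 + 128*(7 - 1*49) = 1 + 128*(7 - 49) = 1 + 128*(-42) = 1 - 5376 = -5375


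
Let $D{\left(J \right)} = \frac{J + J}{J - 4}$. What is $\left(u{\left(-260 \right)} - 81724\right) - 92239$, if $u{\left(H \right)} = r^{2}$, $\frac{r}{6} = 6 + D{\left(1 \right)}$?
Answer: $-172939$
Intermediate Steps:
$D{\left(J \right)} = \frac{2 J}{-4 + J}$
$r = 32$ ($r = 6 \left(6 + 2 \cdot 1 \frac{1}{-4 + 1}\right) = 6 \left(6 + 2 \cdot 1 \frac{1}{-3}\right) = 6 \left(6 + 2 \cdot 1 \left(- \frac{1}{3}\right)\right) = 6 \left(6 - \frac{2}{3}\right) = 6 \cdot \frac{16}{3} = 32$)
$u{\left(H \right)} = 1024$ ($u{\left(H \right)} = 32^{2} = 1024$)
$\left(u{\left(-260 \right)} - 81724\right) - 92239 = \left(1024 - 81724\right) - 92239 = -80700 - 92239 = -172939$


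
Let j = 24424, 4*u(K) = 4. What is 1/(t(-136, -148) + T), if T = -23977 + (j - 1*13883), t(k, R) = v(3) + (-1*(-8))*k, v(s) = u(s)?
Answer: -1/14523 ≈ -6.8856e-5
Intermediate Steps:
u(K) = 1 (u(K) = (¼)*4 = 1)
v(s) = 1
t(k, R) = 1 + 8*k (t(k, R) = 1 + (-1*(-8))*k = 1 + 8*k)
T = -13436 (T = -23977 + (24424 - 1*13883) = -23977 + (24424 - 13883) = -23977 + 10541 = -13436)
1/(t(-136, -148) + T) = 1/((1 + 8*(-136)) - 13436) = 1/((1 - 1088) - 13436) = 1/(-1087 - 13436) = 1/(-14523) = -1/14523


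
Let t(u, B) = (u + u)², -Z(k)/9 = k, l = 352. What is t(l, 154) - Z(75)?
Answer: 496291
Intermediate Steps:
Z(k) = -9*k
t(u, B) = 4*u² (t(u, B) = (2*u)² = 4*u²)
t(l, 154) - Z(75) = 4*352² - (-9)*75 = 4*123904 - 1*(-675) = 495616 + 675 = 496291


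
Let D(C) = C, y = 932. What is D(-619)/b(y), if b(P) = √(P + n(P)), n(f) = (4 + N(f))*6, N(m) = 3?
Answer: -619*√974/974 ≈ -19.834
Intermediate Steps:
n(f) = 42 (n(f) = (4 + 3)*6 = 7*6 = 42)
b(P) = √(42 + P) (b(P) = √(P + 42) = √(42 + P))
D(-619)/b(y) = -619/√(42 + 932) = -619*√974/974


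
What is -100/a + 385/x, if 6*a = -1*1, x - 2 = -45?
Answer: 25415/43 ≈ 591.05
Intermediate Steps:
x = -43 (x = 2 - 45 = -43)
a = -1/6 (a = (-1*1)/6 = (1/6)*(-1) = -1/6 ≈ -0.16667)
-100/a + 385/x = -100/(-1/6) + 385/(-43) = -100*(-6) + 385*(-1/43) = 600 - 385/43 = 25415/43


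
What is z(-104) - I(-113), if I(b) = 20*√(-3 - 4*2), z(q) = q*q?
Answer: 10816 - 20*I*√11 ≈ 10816.0 - 66.333*I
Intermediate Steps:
z(q) = q²
I(b) = 20*I*√11 (I(b) = 20*√(-3 - 8) = 20*√(-11) = 20*(I*√11) = 20*I*√11)
z(-104) - I(-113) = (-104)² - 20*I*√11 = 10816 - 20*I*√11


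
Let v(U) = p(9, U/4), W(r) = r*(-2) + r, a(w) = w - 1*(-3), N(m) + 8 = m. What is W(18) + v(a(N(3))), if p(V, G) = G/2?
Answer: -73/4 ≈ -18.250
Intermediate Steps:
N(m) = -8 + m
a(w) = 3 + w (a(w) = w + 3 = 3 + w)
W(r) = -r (W(r) = -2*r + r = -r)
p(V, G) = G/2 (p(V, G) = G*(½) = G/2)
v(U) = U/8 (v(U) = (U/4)/2 = U/8)
W(18) + v(a(N(3))) = -1*18 + (3 + (-8 + 3))/8 = -18 + (3 - 5)/8 = -18 + (⅛)*(-2) = -18 - ¼ = -73/4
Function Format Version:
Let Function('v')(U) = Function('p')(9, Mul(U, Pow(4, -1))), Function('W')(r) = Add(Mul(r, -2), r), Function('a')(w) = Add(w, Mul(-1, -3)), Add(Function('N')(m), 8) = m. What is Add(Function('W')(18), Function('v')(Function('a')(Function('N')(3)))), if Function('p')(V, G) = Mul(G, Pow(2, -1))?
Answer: Rational(-73, 4) ≈ -18.250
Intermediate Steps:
Function('N')(m) = Add(-8, m)
Function('a')(w) = Add(3, w) (Function('a')(w) = Add(w, 3) = Add(3, w))
Function('W')(r) = Mul(-1, r) (Function('W')(r) = Add(Mul(-2, r), r) = Mul(-1, r))
Function('p')(V, G) = Mul(Rational(1, 2), G) (Function('p')(V, G) = Mul(G, Rational(1, 2)) = Mul(Rational(1, 2), G))
Function('v')(U) = Mul(Rational(1, 8), U) (Function('v')(U) = Mul(Rational(1, 2), Mul(U, Pow(4, -1))) = Mul(Rational(1, 2), Mul(U, Rational(1, 4))) = Mul(Rational(1, 2), Mul(Rational(1, 4), U)) = Mul(Rational(1, 8), U))
Add(Function('W')(18), Function('v')(Function('a')(Function('N')(3)))) = Add(Mul(-1, 18), Mul(Rational(1, 8), Add(3, Add(-8, 3)))) = Add(-18, Mul(Rational(1, 8), Add(3, -5))) = Add(-18, Mul(Rational(1, 8), -2)) = Add(-18, Rational(-1, 4)) = Rational(-73, 4)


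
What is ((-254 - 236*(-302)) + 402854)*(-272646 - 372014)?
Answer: -305486323520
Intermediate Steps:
((-254 - 236*(-302)) + 402854)*(-272646 - 372014) = ((-254 + 71272) + 402854)*(-644660) = (71018 + 402854)*(-644660) = 473872*(-644660) = -305486323520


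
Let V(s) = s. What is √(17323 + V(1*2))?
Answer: 15*√77 ≈ 131.62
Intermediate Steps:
√(17323 + V(1*2)) = √(17323 + 1*2) = √(17323 + 2) = √17325 = 15*√77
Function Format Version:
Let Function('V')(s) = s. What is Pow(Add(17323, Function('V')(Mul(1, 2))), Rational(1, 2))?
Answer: Mul(15, Pow(77, Rational(1, 2))) ≈ 131.62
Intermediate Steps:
Pow(Add(17323, Function('V')(Mul(1, 2))), Rational(1, 2)) = Pow(Add(17323, Mul(1, 2)), Rational(1, 2)) = Pow(Add(17323, 2), Rational(1, 2)) = Pow(17325, Rational(1, 2)) = Mul(15, Pow(77, Rational(1, 2)))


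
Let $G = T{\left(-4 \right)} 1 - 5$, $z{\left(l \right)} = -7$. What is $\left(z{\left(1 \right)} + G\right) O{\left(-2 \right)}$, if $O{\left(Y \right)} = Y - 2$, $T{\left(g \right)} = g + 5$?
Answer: $44$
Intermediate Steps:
$T{\left(g \right)} = 5 + g$
$O{\left(Y \right)} = -2 + Y$
$G = -4$ ($G = \left(5 - 4\right) 1 - 5 = 1 \cdot 1 - 5 = 1 - 5 = -4$)
$\left(z{\left(1 \right)} + G\right) O{\left(-2 \right)} = \left(-7 - 4\right) \left(-2 - 2\right) = \left(-11\right) \left(-4\right) = 44$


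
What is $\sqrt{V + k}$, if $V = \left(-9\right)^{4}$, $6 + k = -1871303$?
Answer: $2 i \sqrt{466187} \approx 1365.6 i$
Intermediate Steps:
$k = -1871309$ ($k = -6 - 1871303 = -1871309$)
$V = 6561$
$\sqrt{V + k} = \sqrt{6561 - 1871309} = \sqrt{-1864748} = 2 i \sqrt{466187}$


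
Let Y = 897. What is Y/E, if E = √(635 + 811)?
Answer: 299*√1446/482 ≈ 23.589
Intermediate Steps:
E = √1446 ≈ 38.026
Y/E = 897/(√1446) = 897*(√1446/1446) = 299*√1446/482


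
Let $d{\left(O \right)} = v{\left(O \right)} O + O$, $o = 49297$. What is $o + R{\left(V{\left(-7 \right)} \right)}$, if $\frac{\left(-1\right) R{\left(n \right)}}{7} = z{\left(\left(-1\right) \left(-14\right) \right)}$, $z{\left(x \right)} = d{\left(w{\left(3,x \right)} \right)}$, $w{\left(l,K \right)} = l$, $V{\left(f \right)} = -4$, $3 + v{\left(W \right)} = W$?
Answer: $49276$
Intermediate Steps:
$v{\left(W \right)} = -3 + W$
$d{\left(O \right)} = O + O \left(-3 + O\right)$ ($d{\left(O \right)} = \left(-3 + O\right) O + O = O \left(-3 + O\right) + O = O + O \left(-3 + O\right)$)
$z{\left(x \right)} = 3$ ($z{\left(x \right)} = 3 \left(-2 + 3\right) = 3 \cdot 1 = 3$)
$R{\left(n \right)} = -21$ ($R{\left(n \right)} = \left(-7\right) 3 = -21$)
$o + R{\left(V{\left(-7 \right)} \right)} = 49297 - 21 = 49276$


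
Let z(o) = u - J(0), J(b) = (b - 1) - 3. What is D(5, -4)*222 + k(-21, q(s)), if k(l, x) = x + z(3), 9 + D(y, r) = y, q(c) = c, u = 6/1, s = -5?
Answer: -883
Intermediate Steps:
u = 6 (u = 6*1 = 6)
J(b) = -4 + b (J(b) = (-1 + b) - 3 = -4 + b)
z(o) = 10 (z(o) = 6 - (-4 + 0) = 6 - 1*(-4) = 6 + 4 = 10)
D(y, r) = -9 + y
k(l, x) = 10 + x (k(l, x) = x + 10 = 10 + x)
D(5, -4)*222 + k(-21, q(s)) = (-9 + 5)*222 + (10 - 5) = -4*222 + 5 = -888 + 5 = -883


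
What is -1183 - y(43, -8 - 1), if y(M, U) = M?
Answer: -1226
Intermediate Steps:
-1183 - y(43, -8 - 1) = -1183 - 1*43 = -1183 - 43 = -1226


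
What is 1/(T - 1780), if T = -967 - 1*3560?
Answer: -1/6307 ≈ -0.00015855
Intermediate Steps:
T = -4527 (T = -967 - 3560 = -4527)
1/(T - 1780) = 1/(-4527 - 1780) = 1/(-6307) = -1/6307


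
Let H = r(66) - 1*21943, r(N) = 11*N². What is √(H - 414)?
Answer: √25559 ≈ 159.87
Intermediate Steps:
H = 25973 (H = 11*66² - 1*21943 = 11*4356 - 21943 = 47916 - 21943 = 25973)
√(H - 414) = √(25973 - 414) = √25559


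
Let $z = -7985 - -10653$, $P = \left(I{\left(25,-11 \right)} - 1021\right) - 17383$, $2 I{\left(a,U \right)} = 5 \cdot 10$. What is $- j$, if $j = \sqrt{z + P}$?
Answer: $- i \sqrt{15711} \approx - 125.34 i$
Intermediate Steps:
$I{\left(a,U \right)} = 25$ ($I{\left(a,U \right)} = \frac{5 \cdot 10}{2} = \frac{1}{2} \cdot 50 = 25$)
$P = -18379$ ($P = \left(25 - 1021\right) - 17383 = -996 - 17383 = -18379$)
$z = 2668$ ($z = -7985 + 10653 = 2668$)
$j = i \sqrt{15711}$ ($j = \sqrt{2668 - 18379} = \sqrt{-15711} = i \sqrt{15711} \approx 125.34 i$)
$- j = - i \sqrt{15711}$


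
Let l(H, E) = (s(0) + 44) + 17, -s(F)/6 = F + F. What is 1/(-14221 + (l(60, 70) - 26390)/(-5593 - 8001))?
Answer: -13594/193293945 ≈ -7.0328e-5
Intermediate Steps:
s(F) = -12*F (s(F) = -6*(F + F) = -12*F)
l(H, E) = 61 (l(H, E) = (-12*0 + 44) + 17 = (0 + 44) + 17 = 44 + 17 = 61)
1/(-14221 + (l(60, 70) - 26390)/(-5593 - 8001)) = 1/(-14221 + (61 - 26390)/(-5593 - 8001)) = 1/(-14221 - 26329/(-13594)) = 1/(-14221 - 26329*(-1/13594)) = 1/(-14221 + 26329/13594) = 1/(-193293945/13594) = -13594/193293945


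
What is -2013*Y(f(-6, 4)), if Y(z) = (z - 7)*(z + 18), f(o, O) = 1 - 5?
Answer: 310002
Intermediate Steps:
f(o, O) = -4
Y(z) = (-7 + z)*(18 + z)
-2013*Y(f(-6, 4)) = -2013*(-126 + (-4)² + 11*(-4)) = -2013*(-126 + 16 - 44) = -2013*(-154) = 310002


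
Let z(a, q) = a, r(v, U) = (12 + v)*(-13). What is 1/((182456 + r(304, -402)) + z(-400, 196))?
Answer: 1/177948 ≈ 5.6196e-6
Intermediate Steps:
r(v, U) = -156 - 13*v
1/((182456 + r(304, -402)) + z(-400, 196)) = 1/((182456 + (-156 - 13*304)) - 400) = 1/((182456 + (-156 - 3952)) - 400) = 1/((182456 - 4108) - 400) = 1/(178348 - 400) = 1/177948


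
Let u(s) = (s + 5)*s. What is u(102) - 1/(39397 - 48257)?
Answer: 96698041/8860 ≈ 10914.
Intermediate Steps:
u(s) = s*(5 + s) (u(s) = (5 + s)*s = s*(5 + s))
u(102) - 1/(39397 - 48257) = 102*(5 + 102) - 1/(39397 - 48257) = 102*107 - 1/(-8860) = 10914 - 1*(-1/8860) = 10914 + 1/8860 = 96698041/8860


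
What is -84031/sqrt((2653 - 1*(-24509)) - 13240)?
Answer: -84031*sqrt(13922)/13922 ≈ -712.18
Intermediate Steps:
-84031/sqrt((2653 - 1*(-24509)) - 13240) = -84031/sqrt((2653 + 24509) - 13240) = -84031/sqrt(27162 - 13240) = -84031*sqrt(13922)/13922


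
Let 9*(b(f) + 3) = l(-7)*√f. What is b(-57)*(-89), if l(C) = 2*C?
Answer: 267 + 1246*I*√57/9 ≈ 267.0 + 1045.2*I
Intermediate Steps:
b(f) = -3 - 14*√f/9 (b(f) = -3 + ((2*(-7))*√f)/9 = -3 + (-14*√f)/9 = -3 - 14*√f/9)
b(-57)*(-89) = (-3 - 14*I*√57/9)*(-89) = 267 + 1246*I*√57/9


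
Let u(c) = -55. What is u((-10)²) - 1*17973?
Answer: -18028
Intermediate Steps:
u((-10)²) - 1*17973 = -55 - 1*17973 = -55 - 17973 = -18028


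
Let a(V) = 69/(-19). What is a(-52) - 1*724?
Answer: -13825/19 ≈ -727.63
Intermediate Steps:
a(V) = -69/19 (a(V) = 69*(-1/19) = -69/19)
a(-52) - 1*724 = -69/19 - 1*724 = -69/19 - 724 = -13825/19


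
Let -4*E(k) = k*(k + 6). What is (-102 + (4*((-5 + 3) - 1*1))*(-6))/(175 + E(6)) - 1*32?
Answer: -5054/157 ≈ -32.191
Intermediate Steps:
E(k) = -k*(6 + k)/4 (E(k) = -k*(k + 6)/4 = -k*(6 + k)/4)
(-102 + (4*((-5 + 3) - 1*1))*(-6))/(175 + E(6)) - 1*32 = (-102 + (4*((-5 + 3) - 1*1))*(-6))/(175 - ¼*6*(6 + 6)) - 1*32 = (-102 + (4*(-2 - 1))*(-6))/(175 - ¼*6*12) - 32 = (-102 + (4*(-3))*(-6))/(175 - 18) - 32 = (-102 - 12*(-6))/157 - 32 = (-102 + 72)*(1/157) - 32 = -30*1/157 - 32 = -30/157 - 32 = -5054/157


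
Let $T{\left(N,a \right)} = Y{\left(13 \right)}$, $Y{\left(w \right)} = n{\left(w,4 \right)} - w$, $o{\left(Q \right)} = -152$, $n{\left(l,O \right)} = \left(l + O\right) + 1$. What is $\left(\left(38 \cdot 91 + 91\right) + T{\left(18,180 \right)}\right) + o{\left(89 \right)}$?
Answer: $3402$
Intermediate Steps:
$n{\left(l,O \right)} = 1 + O + l$ ($n{\left(l,O \right)} = \left(O + l\right) + 1 = 1 + O + l$)
$Y{\left(w \right)} = 5$ ($Y{\left(w \right)} = \left(1 + 4 + w\right) - w = \left(5 + w\right) - w = 5$)
$T{\left(N,a \right)} = 5$
$\left(\left(38 \cdot 91 + 91\right) + T{\left(18,180 \right)}\right) + o{\left(89 \right)} = \left(\left(38 \cdot 91 + 91\right) + 5\right) - 152 = \left(\left(3458 + 91\right) + 5\right) - 152 = \left(3549 + 5\right) - 152 = 3554 - 152 = 3402$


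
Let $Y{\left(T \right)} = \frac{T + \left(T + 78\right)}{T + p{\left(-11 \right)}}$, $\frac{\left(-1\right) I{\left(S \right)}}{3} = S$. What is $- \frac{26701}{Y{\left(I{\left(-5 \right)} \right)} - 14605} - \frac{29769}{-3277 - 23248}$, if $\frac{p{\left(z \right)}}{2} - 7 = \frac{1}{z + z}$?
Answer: $\frac{60574180048}{20526822175} \approx 2.951$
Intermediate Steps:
$p{\left(z \right)} = 14 + \frac{1}{z}$ ($p{\left(z \right)} = 14 + \frac{2}{z + z} = 14 + \frac{2}{2 z} = 14 + 2 \frac{1}{2 z} = 14 + \frac{1}{z}$)
$I{\left(S \right)} = - 3 S$
$Y{\left(T \right)} = \frac{78 + 2 T}{\frac{153}{11} + T}$ ($Y{\left(T \right)} = \frac{T + \left(T + 78\right)}{T + \left(14 + \frac{1}{-11}\right)} = \frac{T + \left(78 + T\right)}{T + \left(14 - \frac{1}{11}\right)} = \frac{78 + 2 T}{T + \frac{153}{11}} = \frac{78 + 2 T}{\frac{153}{11} + T}$)
$- \frac{26701}{Y{\left(I{\left(-5 \right)} \right)} - 14605} - \frac{29769}{-3277 - 23248} = - \frac{26701}{\frac{22 \left(39 - -15\right)}{153 + 11 \left(\left(-3\right) \left(-5\right)\right)} - 14605} - \frac{29769}{-3277 - 23248} = - \frac{26701}{\frac{22 \left(39 + 15\right)}{153 + 11 \cdot 15} - 14605} - \frac{29769}{-26525} = - \frac{26701}{22 \frac{1}{153 + 165} \cdot 54 - 14605} - - \frac{29769}{26525} = - \frac{26701}{22 \cdot \frac{1}{318} \cdot 54 - 14605} + \frac{29769}{26525} = - \frac{26701}{\frac{198}{53} - 14605} + \frac{29769}{26525} = - \frac{26701}{- \frac{773867}{53}} + \frac{29769}{26525} = \left(-26701\right) \left(- \frac{53}{773867}\right) + \frac{29769}{26525} = \frac{1415153}{773867} + \frac{29769}{26525} = \frac{60574180048}{20526822175}$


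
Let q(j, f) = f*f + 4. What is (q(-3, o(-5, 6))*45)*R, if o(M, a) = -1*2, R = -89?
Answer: -32040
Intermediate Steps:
o(M, a) = -2
q(j, f) = 4 + f² (q(j, f) = f² + 4 = 4 + f²)
(q(-3, o(-5, 6))*45)*R = ((4 + (-2)²)*45)*(-89) = ((4 + 4)*45)*(-89) = (8*45)*(-89) = 360*(-89) = -32040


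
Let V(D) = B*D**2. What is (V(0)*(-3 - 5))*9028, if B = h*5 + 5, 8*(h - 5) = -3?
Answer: 0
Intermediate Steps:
h = 37/8 (h = 5 + (1/8)*(-3) = 5 - 3/8 = 37/8 ≈ 4.6250)
B = 225/8 (B = (37/8)*5 + 5 = 185/8 + 5 = 225/8 ≈ 28.125)
V(D) = 225*D**2/8
(V(0)*(-3 - 5))*9028 = (((225/8)*0**2)*(-3 - 5))*9028 = (((225/8)*0)*(-8))*9028 = (0*(-8))*9028 = 0*9028 = 0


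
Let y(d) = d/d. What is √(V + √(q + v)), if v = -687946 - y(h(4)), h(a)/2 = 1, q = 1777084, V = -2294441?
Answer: √(-2294441 + 19*√3017) ≈ 1514.4*I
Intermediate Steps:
h(a) = 2 (h(a) = 2*1 = 2)
y(d) = 1
v = -687947 (v = -687946 - 1*1 = -687946 - 1 = -687947)
√(V + √(q + v)) = √(-2294441 + √(1777084 - 687947)) = √(-2294441 + √1089137) = √(-2294441 + 19*√3017)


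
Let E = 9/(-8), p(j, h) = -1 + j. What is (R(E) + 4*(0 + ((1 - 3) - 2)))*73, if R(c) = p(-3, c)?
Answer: -1460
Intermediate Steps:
E = -9/8 (E = 9*(-⅛) = -9/8 ≈ -1.1250)
R(c) = -4 (R(c) = -1 - 3 = -4)
(R(E) + 4*(0 + ((1 - 3) - 2)))*73 = (-4 + 4*(0 + ((1 - 3) - 2)))*73 = (-4 + 4*(0 + (-2 - 2)))*73 = (-4 + 4*(0 - 4))*73 = (-4 + 4*(-4))*73 = (-4 - 16)*73 = -20*73 = -1460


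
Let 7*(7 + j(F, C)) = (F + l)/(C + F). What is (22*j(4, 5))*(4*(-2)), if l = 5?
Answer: 8448/7 ≈ 1206.9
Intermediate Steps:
j(F, C) = -7 + (5 + F)/(7*(C + F)) (j(F, C) = -7 + ((F + 5)/(C + F))/7 = -7 + ((5 + F)/(C + F))/7 = -7 + (5 + F)/(7*(C + F)))
(22*j(4, 5))*(4*(-2)) = (22*((5 - 49*5 - 48*4)/(7*(5 + 4))))*(4*(-2)) = (22*((1/7)*(5 - 245 - 192)/9))*(-8) = (22*((1/7)*(1/9)*(-432)))*(-8) = (22*(-48/7))*(-8) = -1056/7*(-8) = 8448/7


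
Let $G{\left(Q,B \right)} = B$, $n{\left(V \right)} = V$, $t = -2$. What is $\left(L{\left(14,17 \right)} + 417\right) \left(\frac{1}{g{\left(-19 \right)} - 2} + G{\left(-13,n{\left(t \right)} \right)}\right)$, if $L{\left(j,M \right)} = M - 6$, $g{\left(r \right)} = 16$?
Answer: $- \frac{5778}{7} \approx -825.43$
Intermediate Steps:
$L{\left(j,M \right)} = -6 + M$ ($L{\left(j,M \right)} = M - 6 = -6 + M$)
$\left(L{\left(14,17 \right)} + 417\right) \left(\frac{1}{g{\left(-19 \right)} - 2} + G{\left(-13,n{\left(t \right)} \right)}\right) = \left(\left(-6 + 17\right) + 417\right) \left(\frac{1}{16 - 2} - 2\right) = \left(11 + 417\right) \left(\frac{1}{14} - 2\right) = 428 \left(\frac{1}{14} - 2\right) = 428 \left(- \frac{27}{14}\right) = - \frac{5778}{7}$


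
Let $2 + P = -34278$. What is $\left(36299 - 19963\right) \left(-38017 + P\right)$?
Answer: $-1181043792$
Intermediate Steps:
$P = -34280$ ($P = -2 - 34278 = -34280$)
$\left(36299 - 19963\right) \left(-38017 + P\right) = \left(36299 - 19963\right) \left(-38017 - 34280\right) = 16336 \left(-72297\right) = -1181043792$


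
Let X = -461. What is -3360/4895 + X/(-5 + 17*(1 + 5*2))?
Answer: -573623/178178 ≈ -3.2194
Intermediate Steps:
-3360/4895 + X/(-5 + 17*(1 + 5*2)) = -3360/4895 - 461/(-5 + 17*(1 + 5*2)) = -3360*1/4895 - 461/(-5 + 17*(1 + 10)) = -672/979 - 461/(-5 + 17*11) = -672/979 - 461/(-5 + 187) = -672/979 - 461/182 = -573623/178178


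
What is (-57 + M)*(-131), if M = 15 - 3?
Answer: 5895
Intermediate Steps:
M = 12
(-57 + M)*(-131) = (-57 + 12)*(-131) = -45*(-131) = 5895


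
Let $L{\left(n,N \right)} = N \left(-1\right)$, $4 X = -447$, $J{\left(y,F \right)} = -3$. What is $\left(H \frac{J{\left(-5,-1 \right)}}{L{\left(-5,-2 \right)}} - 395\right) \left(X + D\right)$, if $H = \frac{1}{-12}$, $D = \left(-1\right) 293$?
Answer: $\frac{5114421}{32} \approx 1.5983 \cdot 10^{5}$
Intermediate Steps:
$X = - \frac{447}{4}$ ($X = \frac{1}{4} \left(-447\right) = - \frac{447}{4} \approx -111.75$)
$L{\left(n,N \right)} = - N$
$D = -293$
$H = - \frac{1}{12} \approx -0.083333$
$\left(H \frac{J{\left(-5,-1 \right)}}{L{\left(-5,-2 \right)}} - 395\right) \left(X + D\right) = \left(- \frac{\left(-3\right) \frac{1}{\left(-1\right) \left(-2\right)}}{12} - 395\right) \left(- \frac{447}{4} - 293\right) = \left(- \frac{\left(-3\right) \frac{1}{2}}{12} - 395\right) \left(- \frac{1619}{4}\right) = \left(\left(- \frac{1}{12}\right) \left(- \frac{3}{2}\right) - 395\right) \left(- \frac{1619}{4}\right) = \left(\frac{1}{8} - 395\right) \left(- \frac{1619}{4}\right) = \left(- \frac{3159}{8}\right) \left(- \frac{1619}{4}\right) = \frac{5114421}{32}$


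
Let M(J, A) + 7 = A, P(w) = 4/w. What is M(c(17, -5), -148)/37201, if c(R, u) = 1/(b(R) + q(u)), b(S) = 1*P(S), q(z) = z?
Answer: -155/37201 ≈ -0.0041666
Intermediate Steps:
b(S) = 4/S (b(S) = 1*(4/S) = 4/S)
c(R, u) = 1/(u + 4/R) (c(R, u) = 1/(4/R + u) = 1/(u + 4/R))
M(J, A) = -7 + A
M(c(17, -5), -148)/37201 = (-7 - 148)/37201 = -155*1/37201 = -155/37201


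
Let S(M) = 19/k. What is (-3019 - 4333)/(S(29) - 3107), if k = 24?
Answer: 176448/74549 ≈ 2.3669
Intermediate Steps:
S(M) = 19/24
(-3019 - 4333)/(S(29) - 3107) = (-3019 - 4333)/(19/24 - 3107) = -7352/(-74549/24) = -7352*(-24/74549) = 176448/74549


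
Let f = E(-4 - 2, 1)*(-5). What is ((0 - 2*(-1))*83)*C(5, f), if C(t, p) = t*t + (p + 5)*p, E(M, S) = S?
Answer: 4150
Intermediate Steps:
f = -5 (f = 1*(-5) = -5)
C(t, p) = t² + p*(5 + p) (C(t, p) = t² + (5 + p)*p = t² + p*(5 + p))
((0 - 2*(-1))*83)*C(5, f) = ((0 - 2*(-1))*83)*((-5)² + 5² + 5*(-5)) = ((0 + 2)*83)*(25 + 25 - 25) = (2*83)*25 = 166*25 = 4150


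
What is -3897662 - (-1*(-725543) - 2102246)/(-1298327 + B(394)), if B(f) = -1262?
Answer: -5065360037621/1299589 ≈ -3.8977e+6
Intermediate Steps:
-3897662 - (-1*(-725543) - 2102246)/(-1298327 + B(394)) = -3897662 - (-1*(-725543) - 2102246)/(-1298327 - 1262) = -3897662 - (725543 - 2102246)/(-1299589) = -3897662 - (-1376703)*(-1)/1299589 = -3897662 - 1*1376703/1299589 = -3897662 - 1376703/1299589 = -5065360037621/1299589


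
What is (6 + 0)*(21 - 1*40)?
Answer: -114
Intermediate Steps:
(6 + 0)*(21 - 1*40) = 6*(21 - 40) = 6*(-19) = -114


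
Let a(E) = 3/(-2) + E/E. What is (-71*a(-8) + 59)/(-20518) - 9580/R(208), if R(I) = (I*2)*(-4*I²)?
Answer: -825826879/184639676416 ≈ -0.0044726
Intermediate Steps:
R(I) = -8*I³ (R(I) = (2*I)*(-4*I²) = -8*I³)
a(E) = -½ (a(E) = 3*(-½) + 1 = -3/2 + 1 = -½)
(-71*a(-8) + 59)/(-20518) - 9580/R(208) = (-71*(-½) + 59)/(-20518) - 9580/((-8*208³)) = (71/2 + 59)*(-1/20518) - 9580/((-8*8998912)) = (189/2)*(-1/20518) - 9580/(-71991296) = -189/41036 - 9580*(-1/71991296) = -189/41036 + 2395/17997824 = -825826879/184639676416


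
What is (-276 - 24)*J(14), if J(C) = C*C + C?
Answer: -63000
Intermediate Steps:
J(C) = C + C² (J(C) = C² + C = C + C²)
(-276 - 24)*J(14) = (-276 - 24)*(14*(1 + 14)) = -4200*15 = -300*210 = -63000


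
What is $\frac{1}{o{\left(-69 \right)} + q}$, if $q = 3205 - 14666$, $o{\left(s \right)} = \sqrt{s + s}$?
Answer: $- \frac{11461}{131354659} - \frac{i \sqrt{138}}{131354659} \approx -8.7252 \cdot 10^{-5} - 8.9432 \cdot 10^{-8} i$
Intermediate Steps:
$o{\left(s \right)} = \sqrt{2} \sqrt{s}$ ($o{\left(s \right)} = \sqrt{2 s} = \sqrt{2} \sqrt{s}$)
$q = -11461$
$\frac{1}{o{\left(-69 \right)} + q} = \frac{1}{\sqrt{2} \sqrt{-69} - 11461} = \frac{1}{\sqrt{2} i \sqrt{69} - 11461} = \frac{1}{i \sqrt{138} - 11461} = \frac{1}{-11461 + i \sqrt{138}}$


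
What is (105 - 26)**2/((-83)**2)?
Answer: 6241/6889 ≈ 0.90594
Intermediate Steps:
(105 - 26)**2/((-83)**2) = 79**2/6889 = 6241*(1/6889) = 6241/6889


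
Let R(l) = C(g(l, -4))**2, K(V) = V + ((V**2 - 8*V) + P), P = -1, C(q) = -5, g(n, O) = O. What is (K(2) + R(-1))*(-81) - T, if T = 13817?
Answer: -14951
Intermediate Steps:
K(V) = -1 + V**2 - 7*V (K(V) = V + ((V**2 - 8*V) - 1) = V + (-1 + V**2 - 8*V) = -1 + V**2 - 7*V)
R(l) = 25 (R(l) = (-5)**2 = 25)
(K(2) + R(-1))*(-81) - T = ((-1 + 2**2 - 7*2) + 25)*(-81) - 1*13817 = ((-1 + 4 - 14) + 25)*(-81) - 13817 = (-11 + 25)*(-81) - 13817 = 14*(-81) - 13817 = -1134 - 13817 = -14951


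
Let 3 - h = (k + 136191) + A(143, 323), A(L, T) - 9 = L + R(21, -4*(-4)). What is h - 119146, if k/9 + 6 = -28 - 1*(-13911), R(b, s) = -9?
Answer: -380370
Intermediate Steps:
A(L, T) = L (A(L, T) = 9 + (L - 9) = 9 + (-9 + L) = L)
k = 124893 (k = -54 + 9*(-28 - 1*(-13911)) = -54 + 9*(-28 + 13911) = -54 + 9*13883 = -54 + 124947 = 124893)
h = -261224 (h = 3 - ((124893 + 136191) + 143) = 3 - (261084 + 143) = 3 - 1*261227 = 3 - 261227 = -261224)
h - 119146 = -261224 - 119146 = -380370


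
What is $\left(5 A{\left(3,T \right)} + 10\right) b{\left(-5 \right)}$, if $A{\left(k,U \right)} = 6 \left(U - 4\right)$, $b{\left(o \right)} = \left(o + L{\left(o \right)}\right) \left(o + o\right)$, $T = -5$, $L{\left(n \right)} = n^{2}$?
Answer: $52000$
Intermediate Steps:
$b{\left(o \right)} = 2 o \left(o + o^{2}\right)$ ($b{\left(o \right)} = \left(o + o^{2}\right) \left(o + o\right) = \left(o + o^{2}\right) 2 o = 2 o \left(o + o^{2}\right)$)
$A{\left(k,U \right)} = -24 + 6 U$ ($A{\left(k,U \right)} = 6 \left(-4 + U\right) = -24 + 6 U$)
$\left(5 A{\left(3,T \right)} + 10\right) b{\left(-5 \right)} = \left(5 \left(-24 + 6 \left(-5\right)\right) + 10\right) 2 \left(-5\right)^{2} \left(1 - 5\right) = \left(5 \left(-24 - 30\right) + 10\right) 2 \cdot 25 \left(-4\right) = \left(5 \left(-54\right) + 10\right) \left(-200\right) = \left(-270 + 10\right) \left(-200\right) = \left(-260\right) \left(-200\right) = 52000$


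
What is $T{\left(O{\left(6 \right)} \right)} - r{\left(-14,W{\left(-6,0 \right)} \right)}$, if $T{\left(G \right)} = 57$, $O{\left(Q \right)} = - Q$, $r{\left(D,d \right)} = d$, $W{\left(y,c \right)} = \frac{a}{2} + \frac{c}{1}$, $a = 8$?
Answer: $53$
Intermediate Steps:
$W{\left(y,c \right)} = 4 + c$ ($W{\left(y,c \right)} = \frac{8}{2} + \frac{c}{1} = 8 \cdot \frac{1}{2} + c 1 = 4 + c$)
$T{\left(O{\left(6 \right)} \right)} - r{\left(-14,W{\left(-6,0 \right)} \right)} = 57 - \left(4 + 0\right) = 57 - 4 = 53$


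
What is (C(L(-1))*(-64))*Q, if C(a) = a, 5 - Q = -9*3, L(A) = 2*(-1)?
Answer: 4096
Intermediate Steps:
L(A) = -2
Q = 32 (Q = 5 - (-9)*3 = 5 - 1*(-27) = 5 + 27 = 32)
(C(L(-1))*(-64))*Q = -2*(-64)*32 = 128*32 = 4096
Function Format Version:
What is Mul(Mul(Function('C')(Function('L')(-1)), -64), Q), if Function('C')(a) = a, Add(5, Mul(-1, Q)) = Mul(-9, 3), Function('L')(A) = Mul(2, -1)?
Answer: 4096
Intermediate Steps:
Function('L')(A) = -2
Q = 32 (Q = Add(5, Mul(-1, Mul(-9, 3))) = Add(5, Mul(-1, -27)) = Add(5, 27) = 32)
Mul(Mul(Function('C')(Function('L')(-1)), -64), Q) = Mul(Mul(-2, -64), 32) = Mul(128, 32) = 4096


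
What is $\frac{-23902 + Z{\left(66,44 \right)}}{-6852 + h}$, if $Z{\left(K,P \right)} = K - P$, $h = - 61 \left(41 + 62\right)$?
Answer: $\frac{4776}{2627} \approx 1.818$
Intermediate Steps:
$h = -6283$ ($h = \left(-61\right) 103 = -6283$)
$\frac{-23902 + Z{\left(66,44 \right)}}{-6852 + h} = \frac{-23902 + \left(66 - 44\right)}{-6852 - 6283} = \frac{-23902 + \left(66 - 44\right)}{-13135} = \left(-23902 + 22\right) \left(- \frac{1}{13135}\right) = \left(-23880\right) \left(- \frac{1}{13135}\right) = \frac{4776}{2627}$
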